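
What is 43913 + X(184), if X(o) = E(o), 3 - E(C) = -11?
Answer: 43927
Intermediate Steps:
E(C) = 14 (E(C) = 3 - 1*(-11) = 3 + 11 = 14)
X(o) = 14
43913 + X(184) = 43913 + 14 = 43927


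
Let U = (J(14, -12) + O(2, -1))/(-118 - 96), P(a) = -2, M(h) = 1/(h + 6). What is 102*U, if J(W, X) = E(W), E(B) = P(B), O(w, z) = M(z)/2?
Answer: 969/1070 ≈ 0.90561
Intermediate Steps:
M(h) = 1/(6 + h)
O(w, z) = 1/(2*(6 + z)) (O(w, z) = 1/((6 + z)*2) = (½)/(6 + z) = 1/(2*(6 + z)))
E(B) = -2
J(W, X) = -2
U = 19/2140 (U = (-2 + 1/(2*(6 - 1)))/(-118 - 96) = (-2 + (½)/5)/(-214) = (-2 + (½)*(⅕))*(-1/214) = (-2 + ⅒)*(-1/214) = -19/10*(-1/214) = 19/2140 ≈ 0.0088785)
102*U = 102*(19/2140) = 969/1070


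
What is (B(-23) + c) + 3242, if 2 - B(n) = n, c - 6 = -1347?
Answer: 1926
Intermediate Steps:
c = -1341 (c = 6 - 1347 = -1341)
B(n) = 2 - n
(B(-23) + c) + 3242 = ((2 - 1*(-23)) - 1341) + 3242 = ((2 + 23) - 1341) + 3242 = (25 - 1341) + 3242 = -1316 + 3242 = 1926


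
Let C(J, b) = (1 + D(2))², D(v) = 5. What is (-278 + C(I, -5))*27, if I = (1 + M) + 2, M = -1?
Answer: -6534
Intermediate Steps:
I = 2 (I = (1 - 1) + 2 = 0 + 2 = 2)
C(J, b) = 36 (C(J, b) = (1 + 5)² = 6² = 36)
(-278 + C(I, -5))*27 = (-278 + 36)*27 = -242*27 = -6534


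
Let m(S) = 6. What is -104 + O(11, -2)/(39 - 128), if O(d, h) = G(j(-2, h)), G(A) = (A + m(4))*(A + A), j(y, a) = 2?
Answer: -9288/89 ≈ -104.36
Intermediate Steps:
G(A) = 2*A*(6 + A) (G(A) = (A + 6)*(A + A) = (6 + A)*(2*A) = 2*A*(6 + A))
O(d, h) = 32 (O(d, h) = 2*2*(6 + 2) = 2*2*8 = 32)
-104 + O(11, -2)/(39 - 128) = -104 + 32/(39 - 128) = -104 + 32/(-89) = -104 - 1/89*32 = -104 - 32/89 = -9288/89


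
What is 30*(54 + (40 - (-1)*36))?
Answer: 3900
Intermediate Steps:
30*(54 + (40 - (-1)*36)) = 30*(54 + (40 - 1*(-36))) = 30*(54 + (40 + 36)) = 30*(54 + 76) = 30*130 = 3900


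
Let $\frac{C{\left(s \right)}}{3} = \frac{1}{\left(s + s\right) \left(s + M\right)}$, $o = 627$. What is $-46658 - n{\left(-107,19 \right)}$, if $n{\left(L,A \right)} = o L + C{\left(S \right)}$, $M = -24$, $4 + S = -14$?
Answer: $\frac{10297223}{504} \approx 20431.0$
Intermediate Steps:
$S = -18$ ($S = -4 - 14 = -18$)
$C{\left(s \right)} = \frac{3}{2 s \left(-24 + s\right)}$ ($C{\left(s \right)} = \frac{3}{\left(s + s\right) \left(s - 24\right)} = \frac{3}{2 s \left(-24 + s\right)}$)
$n{\left(L,A \right)} = \frac{1}{504} + 627 L$ ($n{\left(L,A \right)} = 627 L + \frac{3}{2 \left(-18\right) \left(-24 - 18\right)} = 627 L + \frac{3}{2} \left(- \frac{1}{18}\right) \frac{1}{-42} = 627 L + \frac{3}{2} \left(- \frac{1}{18}\right) \left(- \frac{1}{42}\right) = 627 L + \frac{1}{504} = \frac{1}{504} + 627 L$)
$-46658 - n{\left(-107,19 \right)} = -46658 - \left(\frac{1}{504} + 627 \left(-107\right)\right) = -46658 - \left(\frac{1}{504} - 67089\right) = -46658 - - \frac{33812855}{504} = -46658 + \frac{33812855}{504} = \frac{10297223}{504}$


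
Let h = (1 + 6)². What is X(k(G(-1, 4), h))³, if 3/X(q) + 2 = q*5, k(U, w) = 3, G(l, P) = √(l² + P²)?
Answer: 27/2197 ≈ 0.012289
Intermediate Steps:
G(l, P) = √(P² + l²)
h = 49 (h = 7² = 49)
X(q) = 3/(-2 + 5*q) (X(q) = 3/(-2 + q*5) = 3/(-2 + 5*q))
X(k(G(-1, 4), h))³ = (3/(-2 + 5*3))³ = (3/(-2 + 15))³ = (3/13)³ = 27/2197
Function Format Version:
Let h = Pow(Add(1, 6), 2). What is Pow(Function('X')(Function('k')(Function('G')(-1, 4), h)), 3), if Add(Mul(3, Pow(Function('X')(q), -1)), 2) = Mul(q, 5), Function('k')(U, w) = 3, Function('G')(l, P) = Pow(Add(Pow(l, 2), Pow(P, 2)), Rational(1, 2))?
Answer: Rational(27, 2197) ≈ 0.012289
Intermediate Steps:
Function('G')(l, P) = Pow(Add(Pow(P, 2), Pow(l, 2)), Rational(1, 2))
h = 49 (h = Pow(7, 2) = 49)
Function('X')(q) = Mul(3, Pow(Add(-2, Mul(5, q)), -1)) (Function('X')(q) = Mul(3, Pow(Add(-2, Mul(q, 5)), -1)) = Mul(3, Pow(Add(-2, Mul(5, q)), -1)))
Pow(Function('X')(Function('k')(Function('G')(-1, 4), h)), 3) = Pow(Mul(3, Pow(Add(-2, Mul(5, 3)), -1)), 3) = Pow(Mul(3, Pow(Add(-2, 15), -1)), 3) = Pow(Mul(3, Pow(13, -1)), 3) = Pow(Mul(3, Rational(1, 13)), 3) = Pow(Rational(3, 13), 3) = Rational(27, 2197)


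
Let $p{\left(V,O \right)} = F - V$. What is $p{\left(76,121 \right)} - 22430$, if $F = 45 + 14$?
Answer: $-22447$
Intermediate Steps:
$F = 59$
$p{\left(V,O \right)} = 59 - V$
$p{\left(76,121 \right)} - 22430 = \left(59 - 76\right) - 22430 = -17 - 22430 = -22447$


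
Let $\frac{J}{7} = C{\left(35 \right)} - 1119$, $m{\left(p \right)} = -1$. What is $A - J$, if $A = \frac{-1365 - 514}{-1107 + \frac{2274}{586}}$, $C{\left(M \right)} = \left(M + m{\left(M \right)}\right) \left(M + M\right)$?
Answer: $- \frac{2852459431}{323214} \approx -8825.3$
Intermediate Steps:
$C{\left(M \right)} = 2 M \left(-1 + M\right)$ ($C{\left(M \right)} = \left(M - 1\right) \left(M + M\right) = \left(-1 + M\right) 2 M = 2 M \left(-1 + M\right)$)
$A = \frac{550547}{323214}$ ($A = - \frac{1879}{-1107 + 2274 \cdot \frac{1}{586}} = - \frac{1879}{-1107 + \frac{1137}{293}} = - \frac{1879}{- \frac{323214}{293}} = \left(-1879\right) \left(- \frac{293}{323214}\right) = \frac{550547}{323214} \approx 1.7034$)
$J = 8827$ ($J = 7 \left(2 \cdot 35 \left(-1 + 35\right) - 1119\right) = 7 \left(2 \cdot 35 \cdot 34 - 1119\right) = 7 \left(2380 - 1119\right) = 7 \cdot 1261 = 8827$)
$A - J = \frac{550547}{323214} - 8827 = - \frac{2852459431}{323214}$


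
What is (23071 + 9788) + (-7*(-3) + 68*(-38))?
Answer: 30296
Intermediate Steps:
(23071 + 9788) + (-7*(-3) + 68*(-38)) = 32859 + (21 - 2584) = 32859 - 2563 = 30296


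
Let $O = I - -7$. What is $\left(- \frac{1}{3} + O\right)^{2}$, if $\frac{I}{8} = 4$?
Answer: $\frac{13456}{9} \approx 1495.1$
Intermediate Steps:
$I = 32$ ($I = 8 \cdot 4 = 32$)
$O = 39$ ($O = 32 - -7 = 32 + 7 = 39$)
$\left(- \frac{1}{3} + O\right)^{2} = \left(- \frac{1}{3} + 39\right)^{2} = \left(\frac{116}{3}\right)^{2} = \frac{13456}{9}$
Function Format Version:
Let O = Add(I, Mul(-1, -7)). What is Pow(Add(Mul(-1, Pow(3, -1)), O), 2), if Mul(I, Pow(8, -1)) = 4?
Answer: Rational(13456, 9) ≈ 1495.1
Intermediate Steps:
I = 32 (I = Mul(8, 4) = 32)
O = 39 (O = Add(32, Mul(-1, -7)) = Add(32, 7) = 39)
Pow(Add(Mul(-1, Pow(3, -1)), O), 2) = Pow(Add(Mul(-1, Pow(3, -1)), 39), 2) = Pow(Add(Mul(-1, Rational(1, 3)), 39), 2) = Pow(Add(Rational(-1, 3), 39), 2) = Pow(Rational(116, 3), 2) = Rational(13456, 9)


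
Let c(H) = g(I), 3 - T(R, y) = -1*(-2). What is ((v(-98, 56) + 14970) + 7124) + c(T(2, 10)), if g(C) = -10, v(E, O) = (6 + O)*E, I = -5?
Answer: 16008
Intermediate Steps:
T(R, y) = 1 (T(R, y) = 3 - (-1)*(-2) = 3 - 1*2 = 3 - 2 = 1)
v(E, O) = E*(6 + O)
c(H) = -10
((v(-98, 56) + 14970) + 7124) + c(T(2, 10)) = ((-98*(6 + 56) + 14970) + 7124) - 10 = ((-98*62 + 14970) + 7124) - 10 = ((-6076 + 14970) + 7124) - 10 = (8894 + 7124) - 10 = 16018 - 10 = 16008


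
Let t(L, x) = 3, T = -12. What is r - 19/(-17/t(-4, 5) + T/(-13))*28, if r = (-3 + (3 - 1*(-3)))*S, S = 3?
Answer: 22413/185 ≈ 121.15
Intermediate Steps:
r = 9 (r = (-3 + (3 - 1*(-3)))*3 = (-3 + (3 + 3))*3 = (-3 + 6)*3 = 3*3 = 9)
r - 19/(-17/t(-4, 5) + T/(-13))*28 = 9 - 19/(-17/3 - 12/(-13))*28 = 9 - 19/(-17*1/3 - 12*(-1/13))*28 = 9 - 19/(-17/3 + 12/13)*28 = 9 - 19/(-185/39)*28 = 9 - 19*(-39/185)*28 = 9 + (741/185)*28 = 9 + 20748/185 = 22413/185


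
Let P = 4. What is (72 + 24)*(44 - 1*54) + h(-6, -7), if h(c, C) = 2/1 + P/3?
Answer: -2870/3 ≈ -956.67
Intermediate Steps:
h(c, C) = 10/3 (h(c, C) = 2/1 + 4/3 = 2*1 + 4*(⅓) = 2 + 4/3 = 10/3)
(72 + 24)*(44 - 1*54) + h(-6, -7) = (72 + 24)*(44 - 1*54) + 10/3 = 96*(44 - 54) + 10/3 = 96*(-10) + 10/3 = -960 + 10/3 = -2870/3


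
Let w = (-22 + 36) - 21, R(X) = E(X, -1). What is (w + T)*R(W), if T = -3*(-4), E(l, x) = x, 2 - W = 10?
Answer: -5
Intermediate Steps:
W = -8 (W = 2 - 1*10 = 2 - 10 = -8)
R(X) = -1
w = -7 (w = 14 - 21 = -7)
T = 12
(w + T)*R(W) = (-7 + 12)*(-1) = 5*(-1) = -5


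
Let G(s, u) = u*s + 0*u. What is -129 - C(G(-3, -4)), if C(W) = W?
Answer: -141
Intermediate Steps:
G(s, u) = s*u (G(s, u) = s*u + 0 = s*u)
-129 - C(G(-3, -4)) = -129 - (-3)*(-4) = -129 - 1*12 = -129 - 12 = -141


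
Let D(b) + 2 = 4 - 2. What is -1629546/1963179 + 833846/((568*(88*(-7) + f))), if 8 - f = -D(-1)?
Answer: -366623815043/112995348096 ≈ -3.2446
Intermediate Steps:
D(b) = 0 (D(b) = -2 + (4 - 2) = -2 + 2 = 0)
f = 8 (f = 8 - (-1)*0 = 8 - 1*0 = 8 + 0 = 8)
-1629546/1963179 + 833846/((568*(88*(-7) + f))) = -1629546/1963179 + 833846/((568*(88*(-7) + 8))) = -1629546*1/1963179 + 833846/((568*(-616 + 8))) = -543182/654393 + 833846/((568*(-608))) = -543182/654393 + 833846/(-345344) = -543182/654393 + 833846*(-1/345344) = -543182/654393 - 416923/172672 = -366623815043/112995348096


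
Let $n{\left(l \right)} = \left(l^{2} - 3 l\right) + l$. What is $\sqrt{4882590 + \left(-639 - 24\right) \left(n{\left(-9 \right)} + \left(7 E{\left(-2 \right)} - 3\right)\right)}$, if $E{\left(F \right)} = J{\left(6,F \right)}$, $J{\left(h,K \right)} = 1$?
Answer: $\sqrt{4814301} \approx 2194.2$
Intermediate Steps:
$E{\left(F \right)} = 1$
$n{\left(l \right)} = l^{2} - 2 l$
$\sqrt{4882590 + \left(-639 - 24\right) \left(n{\left(-9 \right)} + \left(7 E{\left(-2 \right)} - 3\right)\right)} = \sqrt{4882590 + \left(-639 - 24\right) \left(- 9 \left(-2 - 9\right) + \left(7 \cdot 1 - 3\right)\right)} = \sqrt{4882590 - 663 \left(\left(-9\right) \left(-11\right) + \left(7 - 3\right)\right)} = \sqrt{4882590 - 663 \left(99 + 4\right)} = \sqrt{4882590 - 68289} = \sqrt{4814301}$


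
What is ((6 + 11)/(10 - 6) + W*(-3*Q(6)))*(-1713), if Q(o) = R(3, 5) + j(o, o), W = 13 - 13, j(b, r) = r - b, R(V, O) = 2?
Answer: -29121/4 ≈ -7280.3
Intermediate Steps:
W = 0
Q(o) = 2 (Q(o) = 2 + (o - o) = 2 + 0 = 2)
((6 + 11)/(10 - 6) + W*(-3*Q(6)))*(-1713) = ((6 + 11)/(10 - 6) + 0*(-3*2))*(-1713) = (17/4 + 0*(-6))*(-1713) = (17*(¼) + 0)*(-1713) = (17/4 + 0)*(-1713) = (17/4)*(-1713) = -29121/4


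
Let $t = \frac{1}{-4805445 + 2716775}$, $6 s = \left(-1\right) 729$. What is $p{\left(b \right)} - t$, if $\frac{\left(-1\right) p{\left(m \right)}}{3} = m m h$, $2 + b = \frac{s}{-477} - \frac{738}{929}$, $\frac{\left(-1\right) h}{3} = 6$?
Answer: $\frac{881813360696512187}{2531762718962615} \approx 348.3$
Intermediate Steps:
$s = - \frac{243}{2}$ ($s = \frac{\left(-1\right) 729}{6} = \frac{1}{6} \left(-729\right) = - \frac{243}{2} \approx -121.5$)
$t = - \frac{1}{2088670}$ ($t = \frac{1}{-2088670} = - \frac{1}{2088670} \approx -4.7877 \cdot 10^{-7}$)
$h = -18$ ($h = \left(-3\right) 6 = -18$)
$b = - \frac{250093}{98474}$ ($b = -2 - \left(- \frac{27}{106} + \frac{738}{929}\right) = -2 - \frac{53145}{98474} = - \frac{250093}{98474} \approx -2.5397$)
$p{\left(m \right)} = 54 m^{2}$ ($p{\left(m \right)} = - 3 m m \left(-18\right) = - 3 m^{2} \left(-18\right) = - 3 \left(- 18 m^{2}\right) = 54 m^{2}$)
$p{\left(b \right)} - t = 54 \left(- \frac{250093}{98474}\right)^{2} - - \frac{1}{2088670} = 54 \cdot \frac{62546508649}{9697128676} + \frac{1}{2088670} = \frac{1688755733523}{4848564338} + \frac{1}{2088670} = \frac{881813360696512187}{2531762718962615}$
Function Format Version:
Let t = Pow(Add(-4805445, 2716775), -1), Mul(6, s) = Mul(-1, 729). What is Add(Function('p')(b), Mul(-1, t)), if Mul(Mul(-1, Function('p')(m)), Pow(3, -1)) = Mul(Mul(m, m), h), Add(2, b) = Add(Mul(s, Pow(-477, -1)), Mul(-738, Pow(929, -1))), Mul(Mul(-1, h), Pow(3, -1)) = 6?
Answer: Rational(881813360696512187, 2531762718962615) ≈ 348.30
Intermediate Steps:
s = Rational(-243, 2) (s = Mul(Rational(1, 6), Mul(-1, 729)) = Mul(Rational(1, 6), -729) = Rational(-243, 2) ≈ -121.50)
t = Rational(-1, 2088670) (t = Pow(-2088670, -1) = Rational(-1, 2088670) ≈ -4.7877e-7)
h = -18 (h = Mul(-3, 6) = -18)
b = Rational(-250093, 98474) (b = Add(-2, Add(Mul(Rational(-243, 2), Pow(-477, -1)), Mul(-738, Pow(929, -1)))) = Add(-2, Add(Mul(Rational(-243, 2), Rational(-1, 477)), Mul(-738, Rational(1, 929)))) = Add(-2, Add(Rational(27, 106), Rational(-738, 929))) = Add(-2, Rational(-53145, 98474)) = Rational(-250093, 98474) ≈ -2.5397)
Function('p')(m) = Mul(54, Pow(m, 2)) (Function('p')(m) = Mul(-3, Mul(Mul(m, m), -18)) = Mul(-3, Mul(Pow(m, 2), -18)) = Mul(-3, Mul(-18, Pow(m, 2))) = Mul(54, Pow(m, 2)))
Add(Function('p')(b), Mul(-1, t)) = Add(Mul(54, Pow(Rational(-250093, 98474), 2)), Mul(-1, Rational(-1, 2088670))) = Add(Mul(54, Rational(62546508649, 9697128676)), Rational(1, 2088670)) = Add(Rational(1688755733523, 4848564338), Rational(1, 2088670)) = Rational(881813360696512187, 2531762718962615)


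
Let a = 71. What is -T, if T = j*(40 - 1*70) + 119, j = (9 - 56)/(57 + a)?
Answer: -8321/64 ≈ -130.02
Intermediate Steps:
j = -47/128 (j = (9 - 56)/(57 + 71) = -47/128 ≈ -0.36719)
T = 8321/64 (T = -47*(40 - 1*70)/128 + 119 = -47*(40 - 70)/128 + 119 = -47/128*(-30) + 119 = 705/64 + 119 = 8321/64 ≈ 130.02)
-T = -1*8321/64 = -8321/64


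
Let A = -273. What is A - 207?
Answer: -480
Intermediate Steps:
A - 207 = -273 - 207 = -480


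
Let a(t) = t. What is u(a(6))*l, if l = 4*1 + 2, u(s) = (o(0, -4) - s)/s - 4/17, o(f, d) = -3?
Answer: -177/17 ≈ -10.412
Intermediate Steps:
u(s) = -4/17 + (-3 - s)/s (u(s) = (-3 - s)/s - 4/17 = -4/17 + (-3 - s)/s)
l = 6 (l = 4 + 2 = 6)
u(a(6))*l = (-21/17 - 3/6)*6 = (-21/17 - 3*⅙)*6 = (-21/17 - ½)*6 = -59/34*6 = -177/17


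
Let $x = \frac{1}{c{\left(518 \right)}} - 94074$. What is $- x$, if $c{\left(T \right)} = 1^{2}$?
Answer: $94073$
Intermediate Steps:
$c{\left(T \right)} = 1$
$x = -94073$ ($x = 1^{-1} - 94074 = 1 - 94074 = -94073$)
$- x = \left(-1\right) \left(-94073\right) = 94073$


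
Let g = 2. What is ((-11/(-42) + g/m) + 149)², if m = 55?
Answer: 118941524641/5336100 ≈ 22290.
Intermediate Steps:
((-11/(-42) + g/m) + 149)² = ((-11/(-42) + 2/55) + 149)² = ((-11*(-1/42) + 2*(1/55)) + 149)² = ((11/42 + 2/55) + 149)² = (689/2310 + 149)² = (344879/2310)² = 118941524641/5336100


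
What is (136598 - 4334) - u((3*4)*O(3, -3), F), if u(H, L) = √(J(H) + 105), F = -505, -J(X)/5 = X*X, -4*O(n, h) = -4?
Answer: 132264 - I*√615 ≈ 1.3226e+5 - 24.799*I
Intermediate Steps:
O(n, h) = 1 (O(n, h) = -¼*(-4) = 1)
J(X) = -5*X² (J(X) = -5*X*X = -5*X²)
u(H, L) = √(105 - 5*H²) (u(H, L) = √(-5*H² + 105) = √(105 - 5*H²))
(136598 - 4334) - u((3*4)*O(3, -3), F) = (136598 - 4334) - √(105 - 5*((3*4)*1)²) = 132264 - √(105 - 5*(12*1)²) = 132264 - √(105 - 5*12²) = 132264 - √(105 - 5*144) = 132264 - √(105 - 720) = 132264 - √(-615) = 132264 - I*√615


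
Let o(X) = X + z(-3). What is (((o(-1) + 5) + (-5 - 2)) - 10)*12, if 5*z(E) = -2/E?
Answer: -772/5 ≈ -154.40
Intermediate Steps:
z(E) = -2/(5*E) (z(E) = (-2/E)/5 = -2/(5*E))
o(X) = 2/15 + X (o(X) = X - ⅖/(-3) = X - ⅖*(-⅓) = X + 2/15 = 2/15 + X)
(((o(-1) + 5) + (-5 - 2)) - 10)*12 = ((((2/15 - 1) + 5) + (-5 - 2)) - 10)*12 = (((-13/15 + 5) - 7) - 10)*12 = ((62/15 - 7) - 10)*12 = (-43/15 - 10)*12 = -193/15*12 = -772/5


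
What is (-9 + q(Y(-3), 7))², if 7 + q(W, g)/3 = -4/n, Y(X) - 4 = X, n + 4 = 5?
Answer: 1764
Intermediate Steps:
n = 1 (n = -4 + 5 = 1)
Y(X) = 4 + X
q(W, g) = -33 (q(W, g) = -21 + 3*(-4/1) = -21 + 3*(-4*1) = -21 + 3*(-4) = -21 - 12 = -33)
(-9 + q(Y(-3), 7))² = (-9 - 33)² = (-42)² = 1764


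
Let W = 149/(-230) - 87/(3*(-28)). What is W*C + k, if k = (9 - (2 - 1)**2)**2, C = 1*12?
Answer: 55267/805 ≈ 68.655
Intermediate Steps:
C = 12
W = 1249/3220 (W = 149*(-1/230) - 87/(-84) = -149/230 - 87*(-1/84) = -149/230 + 29/28 = 1249/3220 ≈ 0.38789)
k = 64 (k = (9 - 1*1**2)**2 = (9 - 1*1)**2 = (9 - 1)**2 = 8**2 = 64)
W*C + k = (1249/3220)*12 + 64 = 3747/805 + 64 = 55267/805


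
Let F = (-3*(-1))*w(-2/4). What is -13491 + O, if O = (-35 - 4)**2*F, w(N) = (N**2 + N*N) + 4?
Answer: 14085/2 ≈ 7042.5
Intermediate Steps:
w(N) = 4 + 2*N**2 (w(N) = (N**2 + N**2) + 4 = 2*N**2 + 4 = 4 + 2*N**2)
F = 27/2 (F = (-3*(-1))*(4 + 2*(-2/4)**2) = 3*(4 + 2*(-2*1/4)**2) = 3*(4 + 2*(-1/2)**2) = 3*(4 + 2*(1/4)) = 3*(4 + 1/2) = 3*(9/2) = 27/2 ≈ 13.500)
O = 41067/2 (O = (-35 - 4)**2*(27/2) = (-39)**2*(27/2) = 1521*(27/2) = 41067/2 ≈ 20534.)
-13491 + O = -13491 + 41067/2 = 14085/2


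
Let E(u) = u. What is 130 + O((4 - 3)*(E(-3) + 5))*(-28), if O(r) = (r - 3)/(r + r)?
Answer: 137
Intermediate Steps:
O(r) = (-3 + r)/(2*r) (O(r) = (-3 + r)/((2*r)) = (-3 + r)*(1/(2*r)) = (-3 + r)/(2*r))
130 + O((4 - 3)*(E(-3) + 5))*(-28) = 130 + ((-3 + (4 - 3)*(-3 + 5))/(2*(((4 - 3)*(-3 + 5)))))*(-28) = 130 + ((-3 + 1*2)/(2*((1*2))))*(-28) = 130 + ((½)*(-3 + 2)/2)*(-28) = 130 + ((½)*(½)*(-1))*(-28) = 130 - ¼*(-28) = 130 + 7 = 137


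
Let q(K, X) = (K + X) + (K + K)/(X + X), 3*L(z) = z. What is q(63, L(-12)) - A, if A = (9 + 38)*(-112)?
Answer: 21229/4 ≈ 5307.3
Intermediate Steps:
L(z) = z/3
q(K, X) = K + X + K/X (q(K, X) = (K + X) + (2*K)/((2*X)) = (K + X) + (2*K)*(1/(2*X)) = (K + X) + K/X = K + X + K/X)
A = -5264 (A = 47*(-112) = -5264)
q(63, L(-12)) - A = (63 + (⅓)*(-12) + 63/(((⅓)*(-12)))) - 1*(-5264) = (63 - 4 + 63/(-4)) + 5264 = (63 - 4 + 63*(-¼)) + 5264 = (63 - 4 - 63/4) + 5264 = 173/4 + 5264 = 21229/4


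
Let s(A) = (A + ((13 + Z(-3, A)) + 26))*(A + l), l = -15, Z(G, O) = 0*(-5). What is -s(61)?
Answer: -4600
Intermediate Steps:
Z(G, O) = 0
s(A) = (-15 + A)*(39 + A) (s(A) = (A + ((13 + 0) + 26))*(A - 15) = (A + (13 + 26))*(-15 + A) = (A + 39)*(-15 + A) = (39 + A)*(-15 + A) = (-15 + A)*(39 + A))
-s(61) = -(-585 + 61**2 + 24*61) = -(-585 + 3721 + 1464) = -1*4600 = -4600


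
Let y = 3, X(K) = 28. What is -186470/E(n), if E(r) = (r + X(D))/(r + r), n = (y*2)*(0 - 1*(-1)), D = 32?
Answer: -1118820/17 ≈ -65813.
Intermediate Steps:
n = 6 (n = (3*2)*(0 - 1*(-1)) = 6*(0 + 1) = 6*1 = 6)
E(r) = (28 + r)/(2*r) (E(r) = (r + 28)/(r + r) = (28 + r)/((2*r)) = (28 + r)*(1/(2*r)) = (28 + r)/(2*r))
-186470/E(n) = -186470*12/(28 + 6) = -186470/((1/2)*(1/6)*34) = -186470/17/6 = -186470*6/17 = -1118820/17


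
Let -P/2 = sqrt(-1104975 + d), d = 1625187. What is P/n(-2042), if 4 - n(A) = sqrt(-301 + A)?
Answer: -16*sqrt(130053)/2359 - 132*I*sqrt(279811)/2359 ≈ -2.446 - 29.599*I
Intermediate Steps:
P = -4*sqrt(130053) (P = -2*sqrt(-1104975 + 1625187) = -4*sqrt(130053) ≈ -1442.5)
n(A) = 4 - sqrt(-301 + A)
P/n(-2042) = (-4*sqrt(130053))/(4 - sqrt(-301 - 2042)) = (-4*sqrt(130053))/(4 - sqrt(-2343)) = (-4*sqrt(130053))/(4 - I*sqrt(2343)) = -4*sqrt(130053)/(4 - I*sqrt(2343))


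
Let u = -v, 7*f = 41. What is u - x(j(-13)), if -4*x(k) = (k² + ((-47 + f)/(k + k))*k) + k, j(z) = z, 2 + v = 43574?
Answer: -304767/7 ≈ -43538.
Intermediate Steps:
v = 43572 (v = -2 + 43574 = 43572)
f = 41/7 (f = (⅐)*41 = 41/7 ≈ 5.8571)
x(k) = 36/7 - k/4 - k²/4 (x(k) = -((k² + ((-47 + 41/7)/(k + k))*k) + k)/4 = -((k² + (-288*1/(2*k)/7)*k) + k)/4 = -((k² + (-144/(7*k))*k) + k)/4 = -((k² - 144/7) + k)/4 = -((-144/7 + k²) + k)/4 = -(-144/7 + k + k²)/4 = 36/7 - k/4 - k²/4)
u = -43572 (u = -1*43572 = -43572)
u - x(j(-13)) = -43572 - (36/7 - ¼*(-13) - ¼*(-13)²) = -43572 - (36/7 + 13/4 - ¼*169) = -43572 - (36/7 + 13/4 - 169/4) = -43572 - 1*(-237/7) = -43572 + 237/7 = -304767/7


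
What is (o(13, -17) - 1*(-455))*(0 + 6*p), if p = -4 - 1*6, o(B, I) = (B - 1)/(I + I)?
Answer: -463740/17 ≈ -27279.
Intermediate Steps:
o(B, I) = (-1 + B)/(2*I) (o(B, I) = (-1 + B)/((2*I)) = (-1 + B)*(1/(2*I)) = (-1 + B)/(2*I))
p = -10 (p = -4 - 6 = -10)
(o(13, -17) - 1*(-455))*(0 + 6*p) = ((½)*(-1 + 13)/(-17) - 1*(-455))*(0 + 6*(-10)) = ((½)*(-1/17)*12 + 455)*(0 - 60) = (-6/17 + 455)*(-60) = (7729/17)*(-60) = -463740/17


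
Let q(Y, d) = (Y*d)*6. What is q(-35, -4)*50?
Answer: 42000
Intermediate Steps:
q(Y, d) = 6*Y*d
q(-35, -4)*50 = (6*(-35)*(-4))*50 = 840*50 = 42000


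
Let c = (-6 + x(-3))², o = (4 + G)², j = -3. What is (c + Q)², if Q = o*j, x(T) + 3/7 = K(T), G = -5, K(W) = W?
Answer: 17715681/2401 ≈ 7378.5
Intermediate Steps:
x(T) = -3/7 + T
o = 1 (o = (4 - 5)² = (-1)² = 1)
c = 4356/49 (c = (-6 + (-3/7 - 3))² = (-6 - 24/7)² = (-66/7)² = 4356/49 ≈ 88.898)
Q = -3 (Q = 1*(-3) = -3)
(c + Q)² = (4356/49 - 3)² = (4209/49)² = 17715681/2401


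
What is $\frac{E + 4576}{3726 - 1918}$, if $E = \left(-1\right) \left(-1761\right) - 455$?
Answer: $\frac{2941}{904} \approx 3.2533$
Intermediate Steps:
$E = 1306$ ($E = 1761 - 455 = 1306$)
$\frac{E + 4576}{3726 - 1918} = \frac{1306 + 4576}{3726 - 1918} = \frac{5882}{1808} = 5882 \cdot \frac{1}{1808} = \frac{2941}{904}$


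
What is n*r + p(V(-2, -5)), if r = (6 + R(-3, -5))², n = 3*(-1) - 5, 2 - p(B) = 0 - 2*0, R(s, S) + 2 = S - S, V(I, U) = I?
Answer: -126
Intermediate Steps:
R(s, S) = -2 (R(s, S) = -2 + (S - S) = -2 + 0 = -2)
p(B) = 2 (p(B) = 2 - (0 - 2*0) = 2 - (0 + 0) = 2 - 1*0 = 2 + 0 = 2)
n = -8 (n = -3 - 5 = -8)
r = 16 (r = (6 - 2)² = 4² = 16)
n*r + p(V(-2, -5)) = -8*16 + 2 = -128 + 2 = -126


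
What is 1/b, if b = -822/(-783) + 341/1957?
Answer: 510777/625219 ≈ 0.81696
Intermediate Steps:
b = 625219/510777 (b = -822*(-1/783) + 341*(1/1957) = 274/261 + 341/1957 = 625219/510777 ≈ 1.2241)
1/b = 1/(625219/510777) = 510777/625219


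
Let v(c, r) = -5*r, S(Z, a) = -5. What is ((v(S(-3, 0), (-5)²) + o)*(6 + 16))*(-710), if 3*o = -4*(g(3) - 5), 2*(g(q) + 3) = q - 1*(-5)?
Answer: 5607580/3 ≈ 1.8692e+6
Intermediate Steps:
g(q) = -½ + q/2 (g(q) = -3 + (q - 1*(-5))/2 = -3 + (q + 5)/2 = -3 + (5 + q)/2 = -3 + (5/2 + q/2) = -½ + q/2)
o = 16/3 (o = (-4*((-½ + (½)*3) - 5))/3 = (-4*((-½ + 3/2) - 5))/3 = (-4*(1 - 5))/3 = (-4*(-4))/3 = (⅓)*16 = 16/3 ≈ 5.3333)
((v(S(-3, 0), (-5)²) + o)*(6 + 16))*(-710) = ((-5*(-5)² + 16/3)*(6 + 16))*(-710) = ((-5*25 + 16/3)*22)*(-710) = ((-125 + 16/3)*22)*(-710) = -359/3*22*(-710) = -7898/3*(-710) = 5607580/3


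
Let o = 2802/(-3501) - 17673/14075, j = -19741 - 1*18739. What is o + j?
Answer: -632087972441/16425525 ≈ -38482.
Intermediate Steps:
j = -38480 (j = -19741 - 18739 = -38480)
o = -33770441/16425525 (o = 2802*(-1/3501) - 17673*1/14075 = -934/1167 - 17673/14075 = -33770441/16425525 ≈ -2.0560)
o + j = -33770441/16425525 - 38480 = -632087972441/16425525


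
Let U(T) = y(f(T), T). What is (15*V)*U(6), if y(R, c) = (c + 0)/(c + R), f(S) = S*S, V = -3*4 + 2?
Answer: -150/7 ≈ -21.429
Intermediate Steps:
V = -10 (V = -12 + 2 = -10)
f(S) = S²
y(R, c) = c/(R + c)
U(T) = T/(T + T²) (U(T) = T/(T² + T) = T/(T + T²))
(15*V)*U(6) = (15*(-10))/(1 + 6) = -150/7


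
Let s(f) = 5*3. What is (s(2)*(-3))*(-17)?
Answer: 765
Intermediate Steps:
s(f) = 15
(s(2)*(-3))*(-17) = (15*(-3))*(-17) = -45*(-17) = 765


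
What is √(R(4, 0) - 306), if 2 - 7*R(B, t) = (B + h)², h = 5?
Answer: I*√15547/7 ≈ 17.813*I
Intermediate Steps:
R(B, t) = 2/7 - (5 + B)²/7 (R(B, t) = 2/7 - (B + 5)²/7 = 2/7 - (5 + B)²/7)
√(R(4, 0) - 306) = √((2/7 - (5 + 4)²/7) - 306) = √((2/7 - ⅐*9²) - 306) = √((2/7 - ⅐*81) - 306) = √((2/7 - 81/7) - 306) = √(-79/7 - 306) = √(-2221/7) = I*√15547/7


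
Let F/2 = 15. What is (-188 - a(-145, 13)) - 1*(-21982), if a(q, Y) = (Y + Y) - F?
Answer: 21798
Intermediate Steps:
F = 30 (F = 2*15 = 30)
a(q, Y) = -30 + 2*Y (a(q, Y) = (Y + Y) - 1*30 = 2*Y - 30 = -30 + 2*Y)
(-188 - a(-145, 13)) - 1*(-21982) = (-188 - (-30 + 2*13)) - 1*(-21982) = (-188 - (-30 + 26)) + 21982 = (-188 - 1*(-4)) + 21982 = (-188 + 4) + 21982 = -184 + 21982 = 21798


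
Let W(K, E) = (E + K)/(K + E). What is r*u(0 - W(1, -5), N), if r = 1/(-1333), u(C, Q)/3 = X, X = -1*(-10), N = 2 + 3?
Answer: -30/1333 ≈ -0.022506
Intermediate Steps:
W(K, E) = 1 (W(K, E) = (E + K)/(E + K) = 1)
N = 5
X = 10
u(C, Q) = 30 (u(C, Q) = 3*10 = 30)
r = -1/1333 ≈ -0.00075019
r*u(0 - W(1, -5), N) = -1/1333*30 = -30/1333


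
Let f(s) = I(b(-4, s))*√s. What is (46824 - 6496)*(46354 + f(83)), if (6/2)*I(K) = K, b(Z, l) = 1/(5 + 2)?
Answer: 1869364112 + 40328*√83/21 ≈ 1.8694e+9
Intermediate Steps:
b(Z, l) = ⅐ (b(Z, l) = 1/7 = ⅐)
I(K) = K/3
f(s) = √s/21 (f(s) = ((⅓)*(⅐))*√s = √s/21)
(46824 - 6496)*(46354 + f(83)) = (46824 - 6496)*(46354 + √83/21) = 40328*(46354 + √83/21) = 1869364112 + 40328*√83/21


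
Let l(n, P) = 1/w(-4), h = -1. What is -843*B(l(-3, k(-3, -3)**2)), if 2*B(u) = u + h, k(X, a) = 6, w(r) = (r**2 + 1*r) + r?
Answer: 5901/16 ≈ 368.81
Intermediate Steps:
w(r) = r**2 + 2*r (w(r) = (r**2 + r) + r = (r + r**2) + r = r**2 + 2*r)
l(n, P) = 1/8 (l(n, P) = 1/(-4*(2 - 4)) = 1/(-4*(-2)) = 1/8)
B(u) = -1/2 + u/2 (B(u) = (u - 1)/2 = (-1 + u)/2 = -1/2 + u/2)
-843*B(l(-3, k(-3, -3)**2)) = -843*(-1/2 + (1/2)*(1/8)) = -843*(-1/2 + 1/16) = -843*(-7/16) = 5901/16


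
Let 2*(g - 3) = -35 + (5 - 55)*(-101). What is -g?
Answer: -5021/2 ≈ -2510.5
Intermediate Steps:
g = 5021/2 (g = 3 + (-35 + (5 - 55)*(-101))/2 = 3 + (-35 - 50*(-101))/2 = 3 + (-35 + 5050)/2 = 3 + (½)*5015 = 3 + 5015/2 = 5021/2 ≈ 2510.5)
-g = -1*5021/2 = -5021/2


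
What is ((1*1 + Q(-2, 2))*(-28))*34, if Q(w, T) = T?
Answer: -2856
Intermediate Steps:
((1*1 + Q(-2, 2))*(-28))*34 = ((1*1 + 2)*(-28))*34 = ((1 + 2)*(-28))*34 = (3*(-28))*34 = -84*34 = -2856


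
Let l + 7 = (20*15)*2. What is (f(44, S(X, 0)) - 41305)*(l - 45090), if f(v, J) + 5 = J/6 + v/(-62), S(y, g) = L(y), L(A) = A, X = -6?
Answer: 56985661511/31 ≈ 1.8382e+9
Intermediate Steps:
S(y, g) = y
f(v, J) = -5 - v/62 + J/6 (f(v, J) = -5 + (J/6 + v/(-62)) = -5 + (J*(⅙) + v*(-1/62)) = -5 + (J/6 - v/62) = -5 + (-v/62 + J/6) = -5 - v/62 + J/6)
l = 593 (l = -7 + (20*15)*2 = -7 + 300*2 = -7 + 600 = 593)
(f(44, S(X, 0)) - 41305)*(l - 45090) = ((-5 - 1/62*44 + (⅙)*(-6)) - 41305)*(593 - 45090) = ((-5 - 22/31 - 1) - 41305)*(-44497) = (-208/31 - 41305)*(-44497) = -1280663/31*(-44497) = 56985661511/31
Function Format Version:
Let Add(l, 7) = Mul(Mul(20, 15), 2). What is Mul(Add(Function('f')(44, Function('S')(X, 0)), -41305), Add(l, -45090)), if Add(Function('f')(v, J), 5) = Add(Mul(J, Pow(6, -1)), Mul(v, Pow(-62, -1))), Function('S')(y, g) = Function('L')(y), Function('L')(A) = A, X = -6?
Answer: Rational(56985661511, 31) ≈ 1.8382e+9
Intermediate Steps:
Function('S')(y, g) = y
Function('f')(v, J) = Add(-5, Mul(Rational(-1, 62), v), Mul(Rational(1, 6), J)) (Function('f')(v, J) = Add(-5, Add(Mul(J, Pow(6, -1)), Mul(v, Pow(-62, -1)))) = Add(-5, Add(Mul(J, Rational(1, 6)), Mul(v, Rational(-1, 62)))) = Add(-5, Add(Mul(Rational(1, 6), J), Mul(Rational(-1, 62), v))) = Add(-5, Add(Mul(Rational(-1, 62), v), Mul(Rational(1, 6), J))) = Add(-5, Mul(Rational(-1, 62), v), Mul(Rational(1, 6), J)))
l = 593 (l = Add(-7, Mul(Mul(20, 15), 2)) = Add(-7, Mul(300, 2)) = Add(-7, 600) = 593)
Mul(Add(Function('f')(44, Function('S')(X, 0)), -41305), Add(l, -45090)) = Mul(Add(Add(-5, Mul(Rational(-1, 62), 44), Mul(Rational(1, 6), -6)), -41305), Add(593, -45090)) = Mul(Add(Add(-5, Rational(-22, 31), -1), -41305), -44497) = Mul(Add(Rational(-208, 31), -41305), -44497) = Mul(Rational(-1280663, 31), -44497) = Rational(56985661511, 31)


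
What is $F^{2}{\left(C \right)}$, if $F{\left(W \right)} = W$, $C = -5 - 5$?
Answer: $100$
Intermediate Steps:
$C = -10$ ($C = -5 - 5 = -10$)
$F^{2}{\left(C \right)} = \left(-10\right)^{2} = 100$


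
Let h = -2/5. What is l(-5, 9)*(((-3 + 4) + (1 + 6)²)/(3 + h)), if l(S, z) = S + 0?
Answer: -1250/13 ≈ -96.154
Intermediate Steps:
h = -⅖ (h = -2*⅕ = -⅖ ≈ -0.40000)
l(S, z) = S
l(-5, 9)*(((-3 + 4) + (1 + 6)²)/(3 + h)) = -5*((-3 + 4) + (1 + 6)²)/(3 - ⅖) = -5*(1 + 7²)/13/5 = -5*(1 + 49)*5/13 = -250*5/13 = -5*250/13 = -1250/13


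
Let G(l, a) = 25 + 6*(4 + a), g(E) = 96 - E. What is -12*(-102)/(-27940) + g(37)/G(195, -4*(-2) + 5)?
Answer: 2939/6985 ≈ 0.42076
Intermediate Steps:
G(l, a) = 49 + 6*a (G(l, a) = 25 + (24 + 6*a) = 49 + 6*a)
-12*(-102)/(-27940) + g(37)/G(195, -4*(-2) + 5) = -12*(-102)/(-27940) + (96 - 1*37)/(49 + 6*(-4*(-2) + 5)) = 1224*(-1/27940) + (96 - 37)/(49 + 6*(8 + 5)) = -306/6985 + 59/(49 + 6*13) = -306/6985 + 59/(49 + 78) = -306/6985 + 59/127 = 2939/6985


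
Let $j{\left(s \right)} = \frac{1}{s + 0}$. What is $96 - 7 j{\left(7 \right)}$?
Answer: $95$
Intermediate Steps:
$j{\left(s \right)} = \frac{1}{s}$
$96 - 7 j{\left(7 \right)} = 96 - \frac{7}{7} = 96 - 1 = 95$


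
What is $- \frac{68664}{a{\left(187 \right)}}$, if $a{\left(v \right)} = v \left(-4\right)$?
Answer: $\frac{17166}{187} \approx 91.797$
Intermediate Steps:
$a{\left(v \right)} = - 4 v$
$- \frac{68664}{a{\left(187 \right)}} = - \frac{68664}{\left(-4\right) 187} = - \frac{68664}{-748} = \left(-68664\right) \left(- \frac{1}{748}\right) = \frac{17166}{187}$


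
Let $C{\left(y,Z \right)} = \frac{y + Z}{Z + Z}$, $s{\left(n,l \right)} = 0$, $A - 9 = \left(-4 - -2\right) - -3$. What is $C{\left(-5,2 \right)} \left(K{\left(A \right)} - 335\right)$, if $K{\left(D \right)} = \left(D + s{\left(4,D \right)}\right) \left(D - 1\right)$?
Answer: $\frac{735}{4} \approx 183.75$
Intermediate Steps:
$A = 10$ ($A = 9 - -1 = 9 + \left(\left(-4 + 2\right) + 3\right) = 9 + \left(-2 + 3\right) = 9 + 1 = 10$)
$C{\left(y,Z \right)} = \frac{Z + y}{2 Z}$
$K{\left(D \right)} = D \left(-1 + D\right)$ ($K{\left(D \right)} = \left(D + 0\right) \left(D - 1\right) = D \left(-1 + D\right)$)
$C{\left(-5,2 \right)} \left(K{\left(A \right)} - 335\right) = \frac{2 - 5}{2 \cdot 2} \left(10 \left(-1 + 10\right) - 335\right) = \frac{1}{2} \cdot \frac{1}{2} \left(-3\right) \left(10 \cdot 9 - 335\right) = - \frac{3 \left(90 - 335\right)}{4} = \left(- \frac{3}{4}\right) \left(-245\right) = \frac{735}{4}$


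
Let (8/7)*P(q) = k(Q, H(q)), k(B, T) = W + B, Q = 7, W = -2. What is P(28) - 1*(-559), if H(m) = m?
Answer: 4507/8 ≈ 563.38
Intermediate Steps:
k(B, T) = -2 + B
P(q) = 35/8 (P(q) = 7*(-2 + 7)/8 = (7/8)*5 = 35/8)
P(28) - 1*(-559) = 35/8 - 1*(-559) = 35/8 + 559 = 4507/8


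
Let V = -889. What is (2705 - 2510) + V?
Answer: -694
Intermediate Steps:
(2705 - 2510) + V = (2705 - 2510) - 889 = 195 - 889 = -694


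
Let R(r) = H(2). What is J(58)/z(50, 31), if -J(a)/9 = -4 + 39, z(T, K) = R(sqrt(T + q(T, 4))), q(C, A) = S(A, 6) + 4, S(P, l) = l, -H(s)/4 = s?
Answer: 315/8 ≈ 39.375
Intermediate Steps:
H(s) = -4*s
q(C, A) = 10 (q(C, A) = 6 + 4 = 10)
R(r) = -8 (R(r) = -4*2 = -8)
z(T, K) = -8
J(a) = -315 (J(a) = -9*(-4 + 39) = -9*35 = -315)
J(58)/z(50, 31) = -315/(-8) = -315*(-1/8) = 315/8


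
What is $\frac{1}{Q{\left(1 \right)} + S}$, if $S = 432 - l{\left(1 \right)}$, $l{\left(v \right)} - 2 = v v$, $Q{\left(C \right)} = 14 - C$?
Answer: $\frac{1}{442} \approx 0.0022624$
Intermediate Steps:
$l{\left(v \right)} = 2 + v^{2}$ ($l{\left(v \right)} = 2 + v v = 2 + v^{2}$)
$S = 429$ ($S = 432 - \left(2 + 1^{2}\right) = 432 - \left(2 + 1\right) = 432 - 3 = 429$)
$\frac{1}{Q{\left(1 \right)} + S} = \frac{1}{\left(14 - 1\right) + 429} = \frac{1}{13 + 429} = \frac{1}{442}$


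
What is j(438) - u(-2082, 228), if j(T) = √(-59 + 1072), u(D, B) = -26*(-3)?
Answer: -78 + √1013 ≈ -46.172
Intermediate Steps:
u(D, B) = 78
j(T) = √1013
j(438) - u(-2082, 228) = √1013 - 1*78 = √1013 - 78 = -78 + √1013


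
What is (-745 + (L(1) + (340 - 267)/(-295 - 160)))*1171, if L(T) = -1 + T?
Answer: -397025208/455 ≈ -8.7258e+5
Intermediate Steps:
(-745 + (L(1) + (340 - 267)/(-295 - 160)))*1171 = (-745 + ((-1 + 1) + (340 - 267)/(-295 - 160)))*1171 = (-745 + (0 + 73/(-455)))*1171 = (-745 + (0 + 73*(-1/455)))*1171 = (-745 + (0 - 73/455))*1171 = (-745 - 73/455)*1171 = -339048/455*1171 = -397025208/455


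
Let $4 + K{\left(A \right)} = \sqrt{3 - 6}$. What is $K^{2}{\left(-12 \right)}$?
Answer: $\left(4 - i \sqrt{3}\right)^{2} \approx 13.0 - 13.856 i$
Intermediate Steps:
$K{\left(A \right)} = -4 + i \sqrt{3}$ ($K{\left(A \right)} = -4 + \sqrt{3 - 6} = -4 + \sqrt{-3} = -4 + i \sqrt{3}$)
$K^{2}{\left(-12 \right)} = \left(-4 + i \sqrt{3}\right)^{2}$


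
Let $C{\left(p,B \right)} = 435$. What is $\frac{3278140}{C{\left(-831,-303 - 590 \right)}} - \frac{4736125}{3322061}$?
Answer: $\frac{2177624166433}{289019307} \approx 7534.5$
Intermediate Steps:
$\frac{3278140}{C{\left(-831,-303 - 590 \right)}} - \frac{4736125}{3322061} = \frac{3278140}{435} - \frac{4736125}{3322061} = 3278140 \cdot \frac{1}{435} - \frac{4736125}{3322061} = \frac{655628}{87} - \frac{4736125}{3322061} = \frac{2177624166433}{289019307}$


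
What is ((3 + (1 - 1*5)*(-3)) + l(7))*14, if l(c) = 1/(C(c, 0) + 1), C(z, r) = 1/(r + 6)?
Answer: 222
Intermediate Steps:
C(z, r) = 1/(6 + r)
l(c) = 6/7 (l(c) = 1/(1/(6 + 0) + 1) = 1/(1/6 + 1) = 1/(⅙ + 1) = 1/(7/6) = 6/7)
((3 + (1 - 1*5)*(-3)) + l(7))*14 = ((3 + (1 - 1*5)*(-3)) + 6/7)*14 = ((3 + (1 - 5)*(-3)) + 6/7)*14 = ((3 - 4*(-3)) + 6/7)*14 = ((3 + 12) + 6/7)*14 = (15 + 6/7)*14 = (111/7)*14 = 222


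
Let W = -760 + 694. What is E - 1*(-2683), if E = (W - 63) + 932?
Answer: 3486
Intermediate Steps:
W = -66
E = 803 (E = (-66 - 63) + 932 = -129 + 932 = 803)
E - 1*(-2683) = 803 - 1*(-2683) = 803 + 2683 = 3486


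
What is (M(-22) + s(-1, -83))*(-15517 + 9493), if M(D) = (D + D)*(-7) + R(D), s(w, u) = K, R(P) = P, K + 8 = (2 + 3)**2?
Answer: -1825272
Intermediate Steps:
K = 17 (K = -8 + (2 + 3)**2 = -8 + 5**2 = -8 + 25 = 17)
s(w, u) = 17
M(D) = -13*D (M(D) = (D + D)*(-7) + D = (2*D)*(-7) + D = -14*D + D = -13*D)
(M(-22) + s(-1, -83))*(-15517 + 9493) = (-13*(-22) + 17)*(-15517 + 9493) = (286 + 17)*(-6024) = 303*(-6024) = -1825272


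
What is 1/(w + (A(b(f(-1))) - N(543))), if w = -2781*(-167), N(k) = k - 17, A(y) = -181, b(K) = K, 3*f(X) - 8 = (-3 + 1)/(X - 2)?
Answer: 1/463720 ≈ 2.1565e-6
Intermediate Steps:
f(X) = 8/3 - 2/(3*(-2 + X)) (f(X) = 8/3 + ((-3 + 1)/(X - 2))/3 = 8/3 + (-2/(-2 + X))/3 = 8/3 - 2/(3*(-2 + X)))
N(k) = -17 + k
w = 464427
1/(w + (A(b(f(-1))) - N(543))) = 1/(464427 + (-181 - (-17 + 543))) = 1/(464427 + (-181 - 1*526)) = 1/(464427 + (-181 - 526)) = 1/(464427 - 707) = 1/463720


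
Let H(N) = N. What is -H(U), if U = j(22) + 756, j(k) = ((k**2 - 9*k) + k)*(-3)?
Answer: 168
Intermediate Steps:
j(k) = -3*k**2 + 24*k (j(k) = (k**2 - 8*k)*(-3) = -3*k**2 + 24*k)
U = -168 (U = 3*22*(8 - 1*22) + 756 = 3*22*(8 - 22) + 756 = 3*22*(-14) + 756 = -924 + 756 = -168)
-H(U) = -1*(-168) = 168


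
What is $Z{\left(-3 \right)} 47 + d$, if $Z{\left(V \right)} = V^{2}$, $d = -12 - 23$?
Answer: $388$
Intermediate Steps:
$d = -35$ ($d = -12 - 23 = -35$)
$Z{\left(-3 \right)} 47 + d = \left(-3\right)^{2} \cdot 47 - 35 = 9 \cdot 47 - 35 = 423 - 35 = 388$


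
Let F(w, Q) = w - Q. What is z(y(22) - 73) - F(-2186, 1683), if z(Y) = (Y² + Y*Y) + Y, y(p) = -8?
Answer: 16910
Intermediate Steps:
z(Y) = Y + 2*Y² (z(Y) = (Y² + Y²) + Y = 2*Y² + Y = Y + 2*Y²)
z(y(22) - 73) - F(-2186, 1683) = (-8 - 73)*(1 + 2*(-8 - 73)) - (-2186 - 1*1683) = -81*(1 + 2*(-81)) - (-2186 - 1683) = -81*(1 - 162) - 1*(-3869) = -81*(-161) + 3869 = 13041 + 3869 = 16910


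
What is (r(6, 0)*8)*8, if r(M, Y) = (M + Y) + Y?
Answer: 384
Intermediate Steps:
r(M, Y) = M + 2*Y
(r(6, 0)*8)*8 = ((6 + 2*0)*8)*8 = ((6 + 0)*8)*8 = (6*8)*8 = 48*8 = 384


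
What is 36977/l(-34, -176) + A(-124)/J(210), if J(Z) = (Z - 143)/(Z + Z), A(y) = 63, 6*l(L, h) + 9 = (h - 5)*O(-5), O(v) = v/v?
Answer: -4918677/6365 ≈ -772.77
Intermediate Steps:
O(v) = 1
l(L, h) = -7/3 + h/6 (l(L, h) = -3/2 + ((h - 5)*1)/6 = -3/2 + ((-5 + h)*1)/6 = -3/2 + (-5 + h)/6 = -3/2 + (-⅚ + h/6) = -7/3 + h/6)
J(Z) = (-143 + Z)/(2*Z) (J(Z) = (-143 + Z)/((2*Z)) = (-143 + Z)*(1/(2*Z)) = (-143 + Z)/(2*Z))
36977/l(-34, -176) + A(-124)/J(210) = 36977/(-7/3 + (⅙)*(-176)) + 63/(((½)*(-143 + 210)/210)) = 36977/(-7/3 - 88/3) + 63/(((½)*(1/210)*67)) = 36977/(-95/3) + 63/(67/420) = 36977*(-3/95) + 63*(420/67) = -110931/95 + 26460/67 = -4918677/6365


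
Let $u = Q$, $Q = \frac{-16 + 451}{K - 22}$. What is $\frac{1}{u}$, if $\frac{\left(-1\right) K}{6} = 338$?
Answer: $- \frac{410}{87} \approx -4.7126$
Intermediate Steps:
$K = -2028$ ($K = \left(-6\right) 338 = -2028$)
$Q = - \frac{87}{410}$ ($Q = \frac{-16 + 451}{-2028 - 22} = \frac{435}{-2050} = 435 \left(- \frac{1}{2050}\right) = - \frac{87}{410} \approx -0.2122$)
$u = - \frac{87}{410} \approx -0.2122$
$\frac{1}{u} = \frac{1}{- \frac{87}{410}} = - \frac{410}{87}$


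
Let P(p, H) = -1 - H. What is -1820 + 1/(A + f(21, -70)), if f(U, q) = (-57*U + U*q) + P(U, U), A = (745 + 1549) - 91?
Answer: -884521/486 ≈ -1820.0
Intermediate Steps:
A = 2203 (A = 2294 - 91 = 2203)
f(U, q) = -1 - 58*U + U*q (f(U, q) = (-57*U + U*q) + (-1 - U) = -1 - 58*U + U*q)
-1820 + 1/(A + f(21, -70)) = -1820 + 1/(2203 + (-1 - 58*21 + 21*(-70))) = -1820 + 1/(2203 + (-1 - 1218 - 1470)) = -1820 + 1/(2203 - 2689) = -1820 + 1/(-486) = -1820 - 1/486 = -884521/486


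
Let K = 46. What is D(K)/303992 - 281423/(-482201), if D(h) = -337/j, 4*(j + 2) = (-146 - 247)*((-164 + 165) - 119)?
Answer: 991656610748627/1699142883552868 ≈ 0.58362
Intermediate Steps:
j = 23183/2 (j = -2 + ((-146 - 247)*((-164 + 165) - 119))/4 = -2 + (-393*(1 - 119))/4 = -2 + (-393*(-118))/4 = -2 + (1/4)*46374 = -2 + 23187/2 = 23183/2 ≈ 11592.)
D(h) = -674/23183 (D(h) = -337/23183/2 = -337*2/23183 = -674/23183)
D(K)/303992 - 281423/(-482201) = -674/23183/303992 - 281423/(-482201) = -674/23183*1/303992 - 281423*(-1/482201) = -337/3523723268 + 281423/482201 = 991656610748627/1699142883552868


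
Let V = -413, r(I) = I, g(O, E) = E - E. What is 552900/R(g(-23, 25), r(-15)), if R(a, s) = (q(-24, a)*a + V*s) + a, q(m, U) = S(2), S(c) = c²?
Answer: 36860/413 ≈ 89.249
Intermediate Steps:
q(m, U) = 4 (q(m, U) = 2² = 4)
g(O, E) = 0
R(a, s) = -413*s + 5*a (R(a, s) = (4*a - 413*s) + a = (-413*s + 4*a) + a = -413*s + 5*a)
552900/R(g(-23, 25), r(-15)) = 552900/(-413*(-15) + 5*0) = 552900/(6195 + 0) = 552900/6195 = 552900*(1/6195) = 36860/413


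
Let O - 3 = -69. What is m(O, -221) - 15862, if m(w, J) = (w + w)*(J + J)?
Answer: 42482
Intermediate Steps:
O = -66 (O = 3 - 69 = -66)
m(w, J) = 4*J*w (m(w, J) = (2*w)*(2*J) = 4*J*w)
m(O, -221) - 15862 = 4*(-221)*(-66) - 15862 = 58344 - 15862 = 42482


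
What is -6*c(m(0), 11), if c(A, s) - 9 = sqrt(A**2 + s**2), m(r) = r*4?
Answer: -120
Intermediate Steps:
m(r) = 4*r
c(A, s) = 9 + sqrt(A**2 + s**2)
-6*c(m(0), 11) = -6*(9 + sqrt((4*0)**2 + 11**2)) = -6*(9 + sqrt(0**2 + 121)) = -6*(9 + sqrt(0 + 121)) = -6*(9 + sqrt(121)) = -6*(9 + 11) = -6*20 = -120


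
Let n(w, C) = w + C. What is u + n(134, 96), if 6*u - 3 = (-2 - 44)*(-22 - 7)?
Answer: 2717/6 ≈ 452.83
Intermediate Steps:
n(w, C) = C + w
u = 1337/6 (u = ½ + ((-2 - 44)*(-22 - 7))/6 = ½ + (-46*(-29))/6 = ½ + (⅙)*1334 = ½ + 667/3 = 1337/6 ≈ 222.83)
u + n(134, 96) = 1337/6 + (96 + 134) = 1337/6 + 230 = 2717/6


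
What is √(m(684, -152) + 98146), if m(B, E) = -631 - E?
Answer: √97667 ≈ 312.52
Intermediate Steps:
√(m(684, -152) + 98146) = √((-631 - 1*(-152)) + 98146) = √((-631 + 152) + 98146) = √(-479 + 98146) = √97667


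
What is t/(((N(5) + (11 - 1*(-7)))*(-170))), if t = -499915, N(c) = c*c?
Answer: 99983/1462 ≈ 68.388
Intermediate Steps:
N(c) = c²
t/(((N(5) + (11 - 1*(-7)))*(-170))) = -499915*(-1/(170*(5² + (11 - 1*(-7))))) = -499915*(-1/(170*(25 + (11 + 7)))) = -499915*(-1/(170*(25 + 18))) = -499915/(43*(-170)) = -499915/(-7310) = -499915*(-1/7310) = 99983/1462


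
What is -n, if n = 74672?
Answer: -74672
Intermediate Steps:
-n = -1*74672 = -74672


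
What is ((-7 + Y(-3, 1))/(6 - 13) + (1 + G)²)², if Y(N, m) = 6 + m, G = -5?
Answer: 256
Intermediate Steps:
((-7 + Y(-3, 1))/(6 - 13) + (1 + G)²)² = ((-7 + (6 + 1))/(6 - 13) + (1 - 5)²)² = ((-7 + 7)/(-7) + (-4)²)² = (0*(-⅐) + 16)² = (0 + 16)² = 16² = 256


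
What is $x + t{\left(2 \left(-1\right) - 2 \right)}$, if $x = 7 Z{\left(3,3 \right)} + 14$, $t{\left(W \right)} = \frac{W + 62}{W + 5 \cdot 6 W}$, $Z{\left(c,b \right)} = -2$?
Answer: $- \frac{29}{62} \approx -0.46774$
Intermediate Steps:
$t{\left(W \right)} = \frac{62 + W}{31 W}$ ($t{\left(W \right)} = \frac{62 + W}{W + 30 W} = \frac{62 + W}{31 W}$)
$x = 0$ ($x = 7 \left(-2\right) + 14 = -14 + 14 = 0$)
$x + t{\left(2 \left(-1\right) - 2 \right)} = 0 + \frac{62 + \left(2 \left(-1\right) - 2\right)}{31 \left(2 \left(-1\right) - 2\right)} = 0 + \frac{62 - 4}{31 \left(-2 - 2\right)} = 0 + \frac{62 - 4}{31 \left(-4\right)} = 0 + \frac{1}{31} \left(- \frac{1}{4}\right) 58 = 0 - \frac{29}{62} = - \frac{29}{62}$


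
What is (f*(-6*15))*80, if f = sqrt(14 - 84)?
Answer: -7200*I*sqrt(70) ≈ -60240.0*I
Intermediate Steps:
f = I*sqrt(70) (f = sqrt(-70) = I*sqrt(70) ≈ 8.3666*I)
(f*(-6*15))*80 = ((I*sqrt(70))*(-6*15))*80 = ((I*sqrt(70))*(-90))*80 = -90*I*sqrt(70)*80 = -7200*I*sqrt(70)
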